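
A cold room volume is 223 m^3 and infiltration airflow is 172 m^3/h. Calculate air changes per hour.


ACH = flow / volume
ACH = 172 / 223
ACH = 0.771

0.771


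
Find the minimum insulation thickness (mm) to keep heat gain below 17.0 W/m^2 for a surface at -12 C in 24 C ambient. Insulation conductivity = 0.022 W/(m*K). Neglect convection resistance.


dT = 24 - (-12) = 36 K
thickness = k * dT / q_max * 1000
thickness = 0.022 * 36 / 17.0 * 1000
thickness = 46.6 mm

46.6


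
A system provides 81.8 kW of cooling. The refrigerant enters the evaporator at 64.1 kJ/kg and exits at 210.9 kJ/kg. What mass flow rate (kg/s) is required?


dh = 210.9 - 64.1 = 146.8 kJ/kg
m_dot = Q / dh = 81.8 / 146.8 = 0.5572 kg/s

0.5572


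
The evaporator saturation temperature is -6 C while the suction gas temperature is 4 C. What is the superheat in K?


Superheat = T_suction - T_evap
Superheat = 4 - (-6)
Superheat = 10 K

10


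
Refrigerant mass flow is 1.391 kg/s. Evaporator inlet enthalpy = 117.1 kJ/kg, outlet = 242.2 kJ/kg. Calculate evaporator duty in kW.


dh = 242.2 - 117.1 = 125.1 kJ/kg
Q_evap = m_dot * dh = 1.391 * 125.1
Q_evap = 174.01 kW

174.01


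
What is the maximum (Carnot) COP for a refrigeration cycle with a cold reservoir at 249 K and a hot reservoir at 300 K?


dT = 300 - 249 = 51 K
COP_carnot = T_cold / dT = 249 / 51
COP_carnot = 4.882

4.882


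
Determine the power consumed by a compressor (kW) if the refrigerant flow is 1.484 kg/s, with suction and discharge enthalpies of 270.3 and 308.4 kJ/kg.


dh = 308.4 - 270.3 = 38.1 kJ/kg
W = m_dot * dh = 1.484 * 38.1 = 56.54 kW

56.54


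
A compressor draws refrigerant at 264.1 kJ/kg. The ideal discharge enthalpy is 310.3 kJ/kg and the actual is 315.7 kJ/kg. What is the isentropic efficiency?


dh_ideal = 310.3 - 264.1 = 46.2 kJ/kg
dh_actual = 315.7 - 264.1 = 51.6 kJ/kg
eta_s = dh_ideal / dh_actual = 46.2 / 51.6
eta_s = 0.8953

0.8953


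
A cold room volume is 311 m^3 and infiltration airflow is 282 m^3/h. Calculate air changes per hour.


ACH = flow / volume
ACH = 282 / 311
ACH = 0.907

0.907


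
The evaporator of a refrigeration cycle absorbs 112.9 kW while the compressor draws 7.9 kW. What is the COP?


COP = Q_evap / W
COP = 112.9 / 7.9
COP = 14.291

14.291


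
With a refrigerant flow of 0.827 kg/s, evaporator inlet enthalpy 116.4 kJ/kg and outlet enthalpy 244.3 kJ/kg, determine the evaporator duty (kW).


dh = 244.3 - 116.4 = 127.9 kJ/kg
Q_evap = m_dot * dh = 0.827 * 127.9
Q_evap = 105.77 kW

105.77


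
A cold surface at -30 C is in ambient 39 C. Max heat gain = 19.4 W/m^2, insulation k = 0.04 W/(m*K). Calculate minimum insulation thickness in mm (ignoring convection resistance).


dT = 39 - (-30) = 69 K
thickness = k * dT / q_max * 1000
thickness = 0.04 * 69 / 19.4 * 1000
thickness = 142.3 mm

142.3


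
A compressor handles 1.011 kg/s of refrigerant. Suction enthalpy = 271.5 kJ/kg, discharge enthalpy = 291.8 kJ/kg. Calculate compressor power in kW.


dh = 291.8 - 271.5 = 20.3 kJ/kg
W = m_dot * dh = 1.011 * 20.3 = 20.52 kW

20.52


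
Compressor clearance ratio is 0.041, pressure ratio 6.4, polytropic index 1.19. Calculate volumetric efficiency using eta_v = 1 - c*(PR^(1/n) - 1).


PR^(1/n) = 6.4^(1/1.19) = 4.75841333
eta_v = 1 - 0.041 * (4.75841333 - 1)
eta_v = 0.8459

0.8459


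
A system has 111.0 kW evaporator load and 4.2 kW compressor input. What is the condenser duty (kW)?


Q_cond = Q_evap + W
Q_cond = 111.0 + 4.2
Q_cond = 115.2 kW

115.2


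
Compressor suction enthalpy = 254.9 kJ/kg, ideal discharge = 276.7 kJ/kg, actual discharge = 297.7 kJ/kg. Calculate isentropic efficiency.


dh_ideal = 276.7 - 254.9 = 21.8 kJ/kg
dh_actual = 297.7 - 254.9 = 42.8 kJ/kg
eta_s = dh_ideal / dh_actual = 21.8 / 42.8
eta_s = 0.5093

0.5093


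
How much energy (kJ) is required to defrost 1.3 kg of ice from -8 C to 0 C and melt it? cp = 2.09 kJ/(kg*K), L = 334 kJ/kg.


Sensible heat = cp * dT = 2.09 * 8 = 16.72 kJ/kg
Total per kg = 16.72 + 334 = 350.72 kJ/kg
Q = m * total = 1.3 * 350.72
Q = 455.9 kJ

455.9


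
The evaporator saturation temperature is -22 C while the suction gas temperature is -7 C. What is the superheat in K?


Superheat = T_suction - T_evap
Superheat = -7 - (-22)
Superheat = 15 K

15


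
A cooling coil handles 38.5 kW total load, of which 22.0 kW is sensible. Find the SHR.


SHR = Q_sensible / Q_total
SHR = 22.0 / 38.5
SHR = 0.571

0.571


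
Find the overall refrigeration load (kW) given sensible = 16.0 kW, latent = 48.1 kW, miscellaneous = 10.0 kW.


Q_total = Q_s + Q_l + Q_misc
Q_total = 16.0 + 48.1 + 10.0
Q_total = 74.1 kW

74.1


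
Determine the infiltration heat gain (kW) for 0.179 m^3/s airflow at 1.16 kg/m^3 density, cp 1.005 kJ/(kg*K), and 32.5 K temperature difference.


Q = V_dot * rho * cp * dT
Q = 0.179 * 1.16 * 1.005 * 32.5
Q = 6.782 kW

6.782


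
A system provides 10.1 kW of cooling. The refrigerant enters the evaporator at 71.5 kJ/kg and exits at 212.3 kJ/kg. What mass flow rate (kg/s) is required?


dh = 212.3 - 71.5 = 140.8 kJ/kg
m_dot = Q / dh = 10.1 / 140.8 = 0.0717 kg/s

0.0717


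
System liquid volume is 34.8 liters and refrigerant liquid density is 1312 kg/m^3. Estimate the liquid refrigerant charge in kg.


Charge = V * rho / 1000
Charge = 34.8 * 1312 / 1000
Charge = 45.66 kg

45.66


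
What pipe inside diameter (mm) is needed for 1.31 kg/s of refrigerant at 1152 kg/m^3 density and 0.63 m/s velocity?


A = m_dot / (rho * v) = 1.31 / (1152 * 0.63) = 0.001805004409 m^2
d = sqrt(4*A/pi) * 1000
d = 47.9 mm

47.9


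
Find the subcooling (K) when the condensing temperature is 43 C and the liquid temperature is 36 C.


Subcooling = T_cond - T_liquid
Subcooling = 43 - 36
Subcooling = 7 K

7


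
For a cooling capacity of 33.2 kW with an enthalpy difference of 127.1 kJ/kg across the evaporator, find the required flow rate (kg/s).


m_dot = Q / dh
m_dot = 33.2 / 127.1
m_dot = 0.2612 kg/s

0.2612


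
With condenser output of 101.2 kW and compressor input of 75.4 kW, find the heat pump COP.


COP_hp = Q_cond / W
COP_hp = 101.2 / 75.4
COP_hp = 1.342

1.342


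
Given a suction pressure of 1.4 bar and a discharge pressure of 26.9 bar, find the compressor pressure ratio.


PR = P_high / P_low
PR = 26.9 / 1.4
PR = 19.214

19.214


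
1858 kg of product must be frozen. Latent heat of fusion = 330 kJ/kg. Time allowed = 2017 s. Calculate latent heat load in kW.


Q_lat = m * h_fg / t
Q_lat = 1858 * 330 / 2017
Q_lat = 303.99 kW

303.99


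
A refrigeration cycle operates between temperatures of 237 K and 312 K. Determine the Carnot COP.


dT = 312 - 237 = 75 K
COP_carnot = T_cold / dT = 237 / 75
COP_carnot = 3.16

3.16


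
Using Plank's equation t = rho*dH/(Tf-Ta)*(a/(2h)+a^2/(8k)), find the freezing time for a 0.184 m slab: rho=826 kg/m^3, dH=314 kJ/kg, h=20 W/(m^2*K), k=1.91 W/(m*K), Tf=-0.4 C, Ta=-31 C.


dT = -0.4 - (-31) = 30.6 K
term1 = a/(2h) = 0.184/(2*20) = 0.0046
term2 = a^2/(8k) = 0.184^2/(8*1.91) = 0.002215706806
t = rho*dH*1000/dT * (term1 + term2)
t = 826*314*1000/30.6 * (0.0046 + 0.002215706806)
t = 57770 s

57770


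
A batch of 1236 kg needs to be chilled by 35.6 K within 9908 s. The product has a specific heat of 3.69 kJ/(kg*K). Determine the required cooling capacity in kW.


Q = m * cp * dT / t
Q = 1236 * 3.69 * 35.6 / 9908
Q = 16.387 kW

16.387


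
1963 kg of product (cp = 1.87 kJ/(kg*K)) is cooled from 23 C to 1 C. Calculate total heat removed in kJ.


dT = 23 - (1) = 22 K
Q = m * cp * dT = 1963 * 1.87 * 22
Q = 80758 kJ

80758


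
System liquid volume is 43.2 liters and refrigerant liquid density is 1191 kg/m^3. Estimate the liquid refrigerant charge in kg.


Charge = V * rho / 1000
Charge = 43.2 * 1191 / 1000
Charge = 51.45 kg

51.45


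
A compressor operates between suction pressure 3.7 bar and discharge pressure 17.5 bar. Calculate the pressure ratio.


PR = P_high / P_low
PR = 17.5 / 3.7
PR = 4.73

4.73


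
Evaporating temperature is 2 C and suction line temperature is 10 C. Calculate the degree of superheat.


Superheat = T_suction - T_evap
Superheat = 10 - (2)
Superheat = 8 K

8


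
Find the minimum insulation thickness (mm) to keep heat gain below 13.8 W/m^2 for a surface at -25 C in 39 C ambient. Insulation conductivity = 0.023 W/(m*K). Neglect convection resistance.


dT = 39 - (-25) = 64 K
thickness = k * dT / q_max * 1000
thickness = 0.023 * 64 / 13.8 * 1000
thickness = 106.7 mm

106.7


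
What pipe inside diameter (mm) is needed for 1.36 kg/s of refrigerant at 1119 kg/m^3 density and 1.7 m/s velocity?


A = m_dot / (rho * v) = 1.36 / (1119 * 1.7) = 0.0007149240393 m^2
d = sqrt(4*A/pi) * 1000
d = 30.2 mm

30.2


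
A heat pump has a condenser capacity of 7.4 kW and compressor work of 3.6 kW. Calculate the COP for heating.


COP_hp = Q_cond / W
COP_hp = 7.4 / 3.6
COP_hp = 2.056

2.056


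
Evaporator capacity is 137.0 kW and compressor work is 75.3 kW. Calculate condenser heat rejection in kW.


Q_cond = Q_evap + W
Q_cond = 137.0 + 75.3
Q_cond = 212.3 kW

212.3


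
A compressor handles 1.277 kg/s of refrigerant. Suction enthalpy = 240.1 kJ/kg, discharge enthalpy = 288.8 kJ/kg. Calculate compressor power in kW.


dh = 288.8 - 240.1 = 48.7 kJ/kg
W = m_dot * dh = 1.277 * 48.7 = 62.19 kW

62.19


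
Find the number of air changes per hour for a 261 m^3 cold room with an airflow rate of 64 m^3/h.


ACH = flow / volume
ACH = 64 / 261
ACH = 0.245

0.245


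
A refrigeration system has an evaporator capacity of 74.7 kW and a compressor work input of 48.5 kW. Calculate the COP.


COP = Q_evap / W
COP = 74.7 / 48.5
COP = 1.54

1.54


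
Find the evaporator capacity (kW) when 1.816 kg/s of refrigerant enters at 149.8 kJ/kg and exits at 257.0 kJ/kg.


dh = 257.0 - 149.8 = 107.2 kJ/kg
Q_evap = m_dot * dh = 1.816 * 107.2
Q_evap = 194.68 kW

194.68


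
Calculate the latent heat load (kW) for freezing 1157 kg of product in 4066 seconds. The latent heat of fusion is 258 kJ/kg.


Q_lat = m * h_fg / t
Q_lat = 1157 * 258 / 4066
Q_lat = 73.42 kW

73.42


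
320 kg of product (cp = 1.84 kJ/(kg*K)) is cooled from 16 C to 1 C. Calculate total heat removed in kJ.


dT = 16 - (1) = 15 K
Q = m * cp * dT = 320 * 1.84 * 15
Q = 8832 kJ

8832


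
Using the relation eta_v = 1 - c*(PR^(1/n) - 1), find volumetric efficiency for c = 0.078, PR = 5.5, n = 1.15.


PR^(1/n) = 5.5^(1/1.15) = 4.40345582
eta_v = 1 - 0.078 * (4.40345582 - 1)
eta_v = 0.7345

0.7345


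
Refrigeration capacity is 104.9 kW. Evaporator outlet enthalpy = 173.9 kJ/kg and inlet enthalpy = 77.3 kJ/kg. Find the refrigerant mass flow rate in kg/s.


dh = 173.9 - 77.3 = 96.6 kJ/kg
m_dot = Q / dh = 104.9 / 96.6 = 1.0859 kg/s

1.0859


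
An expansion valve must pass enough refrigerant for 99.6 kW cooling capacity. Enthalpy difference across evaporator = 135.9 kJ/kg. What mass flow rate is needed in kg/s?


m_dot = Q / dh
m_dot = 99.6 / 135.9
m_dot = 0.7329 kg/s

0.7329


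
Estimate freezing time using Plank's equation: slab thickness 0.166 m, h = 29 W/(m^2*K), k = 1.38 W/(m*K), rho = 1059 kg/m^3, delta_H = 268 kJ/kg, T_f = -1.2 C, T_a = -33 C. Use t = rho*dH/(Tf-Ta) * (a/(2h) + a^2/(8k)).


dT = -1.2 - (-33) = 31.8 K
term1 = a/(2h) = 0.166/(2*29) = 0.002862068966
term2 = a^2/(8k) = 0.166^2/(8*1.38) = 0.002496014493
t = rho*dH*1000/dT * (term1 + term2)
t = 1059*268*1000/31.8 * (0.002862068966 + 0.002496014493)
t = 47820 s

47820


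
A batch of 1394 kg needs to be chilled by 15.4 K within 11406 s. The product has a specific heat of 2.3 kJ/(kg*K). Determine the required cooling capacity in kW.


Q = m * cp * dT / t
Q = 1394 * 2.3 * 15.4 / 11406
Q = 4.329 kW

4.329


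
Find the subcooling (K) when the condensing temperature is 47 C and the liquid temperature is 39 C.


Subcooling = T_cond - T_liquid
Subcooling = 47 - 39
Subcooling = 8 K

8


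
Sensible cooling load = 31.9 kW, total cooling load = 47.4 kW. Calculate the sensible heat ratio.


SHR = Q_sensible / Q_total
SHR = 31.9 / 47.4
SHR = 0.673

0.673


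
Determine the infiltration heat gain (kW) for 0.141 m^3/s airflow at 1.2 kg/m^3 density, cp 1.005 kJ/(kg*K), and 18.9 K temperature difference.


Q = V_dot * rho * cp * dT
Q = 0.141 * 1.2 * 1.005 * 18.9
Q = 3.214 kW

3.214


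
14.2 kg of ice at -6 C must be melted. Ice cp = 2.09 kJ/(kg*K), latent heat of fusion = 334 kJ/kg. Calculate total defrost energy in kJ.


Sensible heat = cp * dT = 2.09 * 6 = 12.54 kJ/kg
Total per kg = 12.54 + 334 = 346.54 kJ/kg
Q = m * total = 14.2 * 346.54
Q = 4920.9 kJ

4920.9


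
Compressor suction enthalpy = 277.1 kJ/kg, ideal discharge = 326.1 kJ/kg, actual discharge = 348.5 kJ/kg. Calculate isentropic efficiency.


dh_ideal = 326.1 - 277.1 = 49.0 kJ/kg
dh_actual = 348.5 - 277.1 = 71.4 kJ/kg
eta_s = dh_ideal / dh_actual = 49.0 / 71.4
eta_s = 0.6863

0.6863


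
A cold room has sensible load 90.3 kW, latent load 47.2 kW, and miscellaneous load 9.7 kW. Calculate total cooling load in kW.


Q_total = Q_s + Q_l + Q_misc
Q_total = 90.3 + 47.2 + 9.7
Q_total = 147.2 kW

147.2


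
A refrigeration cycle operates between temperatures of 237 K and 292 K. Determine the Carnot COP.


dT = 292 - 237 = 55 K
COP_carnot = T_cold / dT = 237 / 55
COP_carnot = 4.309

4.309


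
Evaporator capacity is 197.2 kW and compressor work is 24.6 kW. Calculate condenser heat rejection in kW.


Q_cond = Q_evap + W
Q_cond = 197.2 + 24.6
Q_cond = 221.8 kW

221.8


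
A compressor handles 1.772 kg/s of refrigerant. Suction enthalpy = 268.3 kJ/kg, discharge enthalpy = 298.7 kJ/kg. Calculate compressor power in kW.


dh = 298.7 - 268.3 = 30.4 kJ/kg
W = m_dot * dh = 1.772 * 30.4 = 53.87 kW

53.87


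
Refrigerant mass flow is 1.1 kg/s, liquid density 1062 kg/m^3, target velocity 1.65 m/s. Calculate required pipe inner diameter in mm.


A = m_dot / (rho * v) = 1.1 / (1062 * 1.65) = 0.0006277463905 m^2
d = sqrt(4*A/pi) * 1000
d = 28.3 mm

28.3


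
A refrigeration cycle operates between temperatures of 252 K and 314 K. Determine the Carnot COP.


dT = 314 - 252 = 62 K
COP_carnot = T_cold / dT = 252 / 62
COP_carnot = 4.065

4.065


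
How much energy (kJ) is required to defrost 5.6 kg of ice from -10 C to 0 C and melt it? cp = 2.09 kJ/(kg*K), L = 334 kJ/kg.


Sensible heat = cp * dT = 2.09 * 10 = 20.9 kJ/kg
Total per kg = 20.9 + 334 = 354.9 kJ/kg
Q = m * total = 5.6 * 354.9
Q = 1987.4 kJ

1987.4


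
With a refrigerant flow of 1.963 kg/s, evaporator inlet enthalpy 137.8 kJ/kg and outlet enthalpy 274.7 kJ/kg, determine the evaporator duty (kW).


dh = 274.7 - 137.8 = 136.9 kJ/kg
Q_evap = m_dot * dh = 1.963 * 136.9
Q_evap = 268.73 kW

268.73


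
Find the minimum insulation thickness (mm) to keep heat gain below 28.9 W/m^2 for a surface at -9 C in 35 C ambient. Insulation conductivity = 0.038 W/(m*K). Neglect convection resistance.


dT = 35 - (-9) = 44 K
thickness = k * dT / q_max * 1000
thickness = 0.038 * 44 / 28.9 * 1000
thickness = 57.9 mm

57.9


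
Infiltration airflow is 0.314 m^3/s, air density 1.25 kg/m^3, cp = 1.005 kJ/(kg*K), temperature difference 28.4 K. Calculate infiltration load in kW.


Q = V_dot * rho * cp * dT
Q = 0.314 * 1.25 * 1.005 * 28.4
Q = 11.203 kW

11.203


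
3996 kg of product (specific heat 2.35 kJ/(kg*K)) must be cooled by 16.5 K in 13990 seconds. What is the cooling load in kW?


Q = m * cp * dT / t
Q = 3996 * 2.35 * 16.5 / 13990
Q = 11.075 kW

11.075


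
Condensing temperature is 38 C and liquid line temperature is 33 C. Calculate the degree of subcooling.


Subcooling = T_cond - T_liquid
Subcooling = 38 - 33
Subcooling = 5 K

5


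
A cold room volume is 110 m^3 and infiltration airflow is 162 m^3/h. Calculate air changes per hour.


ACH = flow / volume
ACH = 162 / 110
ACH = 1.473

1.473


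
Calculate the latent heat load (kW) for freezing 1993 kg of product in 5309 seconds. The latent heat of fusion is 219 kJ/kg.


Q_lat = m * h_fg / t
Q_lat = 1993 * 219 / 5309
Q_lat = 82.21 kW

82.21


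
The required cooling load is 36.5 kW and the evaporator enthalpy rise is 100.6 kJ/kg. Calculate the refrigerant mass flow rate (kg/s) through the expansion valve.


m_dot = Q / dh
m_dot = 36.5 / 100.6
m_dot = 0.3628 kg/s

0.3628


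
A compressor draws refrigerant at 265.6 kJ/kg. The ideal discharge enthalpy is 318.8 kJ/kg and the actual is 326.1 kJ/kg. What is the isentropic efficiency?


dh_ideal = 318.8 - 265.6 = 53.2 kJ/kg
dh_actual = 326.1 - 265.6 = 60.5 kJ/kg
eta_s = dh_ideal / dh_actual = 53.2 / 60.5
eta_s = 0.8793

0.8793


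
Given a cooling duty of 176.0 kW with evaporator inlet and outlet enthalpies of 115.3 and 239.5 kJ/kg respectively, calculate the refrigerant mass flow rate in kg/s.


dh = 239.5 - 115.3 = 124.2 kJ/kg
m_dot = Q / dh = 176.0 / 124.2 = 1.4171 kg/s

1.4171


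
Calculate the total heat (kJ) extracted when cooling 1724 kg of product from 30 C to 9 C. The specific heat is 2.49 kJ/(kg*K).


dT = 30 - (9) = 21 K
Q = m * cp * dT = 1724 * 2.49 * 21
Q = 90148 kJ

90148


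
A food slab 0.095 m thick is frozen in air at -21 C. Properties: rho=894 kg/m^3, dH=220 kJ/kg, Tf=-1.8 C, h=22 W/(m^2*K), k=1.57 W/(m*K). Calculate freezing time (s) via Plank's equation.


dT = -1.8 - (-21) = 19.2 K
term1 = a/(2h) = 0.095/(2*22) = 0.002159090909
term2 = a^2/(8k) = 0.095^2/(8*1.57) = 0.0007185509554
t = rho*dH*1000/dT * (term1 + term2)
t = 894*220*1000/19.2 * (0.002159090909 + 0.0007185509554)
t = 29478 s

29478


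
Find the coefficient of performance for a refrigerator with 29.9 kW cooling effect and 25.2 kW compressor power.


COP = Q_evap / W
COP = 29.9 / 25.2
COP = 1.187

1.187


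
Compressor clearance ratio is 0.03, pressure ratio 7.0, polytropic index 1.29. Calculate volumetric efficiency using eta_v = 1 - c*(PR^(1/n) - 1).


PR^(1/n) = 7.0^(1/1.29) = 4.5197536
eta_v = 1 - 0.03 * (4.5197536 - 1)
eta_v = 0.8944

0.8944


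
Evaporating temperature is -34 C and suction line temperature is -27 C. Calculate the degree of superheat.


Superheat = T_suction - T_evap
Superheat = -27 - (-34)
Superheat = 7 K

7


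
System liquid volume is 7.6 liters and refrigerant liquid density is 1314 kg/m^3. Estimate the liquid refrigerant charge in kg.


Charge = V * rho / 1000
Charge = 7.6 * 1314 / 1000
Charge = 9.99 kg

9.99


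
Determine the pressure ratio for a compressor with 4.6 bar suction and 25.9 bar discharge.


PR = P_high / P_low
PR = 25.9 / 4.6
PR = 5.63

5.63


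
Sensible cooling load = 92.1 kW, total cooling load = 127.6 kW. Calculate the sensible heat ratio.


SHR = Q_sensible / Q_total
SHR = 92.1 / 127.6
SHR = 0.722

0.722


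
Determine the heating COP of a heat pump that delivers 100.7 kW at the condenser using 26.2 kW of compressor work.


COP_hp = Q_cond / W
COP_hp = 100.7 / 26.2
COP_hp = 3.844

3.844


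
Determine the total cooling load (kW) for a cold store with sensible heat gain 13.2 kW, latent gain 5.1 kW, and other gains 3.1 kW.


Q_total = Q_s + Q_l + Q_misc
Q_total = 13.2 + 5.1 + 3.1
Q_total = 21.4 kW

21.4


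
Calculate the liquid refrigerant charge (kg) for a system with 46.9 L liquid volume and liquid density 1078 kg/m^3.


Charge = V * rho / 1000
Charge = 46.9 * 1078 / 1000
Charge = 50.56 kg

50.56


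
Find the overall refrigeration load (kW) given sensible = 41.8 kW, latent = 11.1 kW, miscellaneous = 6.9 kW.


Q_total = Q_s + Q_l + Q_misc
Q_total = 41.8 + 11.1 + 6.9
Q_total = 59.8 kW

59.8


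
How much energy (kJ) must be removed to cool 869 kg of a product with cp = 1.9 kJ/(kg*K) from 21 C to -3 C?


dT = 21 - (-3) = 24 K
Q = m * cp * dT = 869 * 1.9 * 24
Q = 39626 kJ

39626


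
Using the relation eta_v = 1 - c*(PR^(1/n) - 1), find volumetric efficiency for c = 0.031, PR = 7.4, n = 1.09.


PR^(1/n) = 7.4^(1/1.09) = 6.27278343
eta_v = 1 - 0.031 * (6.27278343 - 1)
eta_v = 0.8365

0.8365


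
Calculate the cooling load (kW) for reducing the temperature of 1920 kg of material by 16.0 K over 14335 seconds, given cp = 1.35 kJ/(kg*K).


Q = m * cp * dT / t
Q = 1920 * 1.35 * 16.0 / 14335
Q = 2.893 kW

2.893


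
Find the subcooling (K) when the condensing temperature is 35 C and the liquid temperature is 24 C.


Subcooling = T_cond - T_liquid
Subcooling = 35 - 24
Subcooling = 11 K

11


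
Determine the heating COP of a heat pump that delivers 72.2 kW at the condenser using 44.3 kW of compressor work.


COP_hp = Q_cond / W
COP_hp = 72.2 / 44.3
COP_hp = 1.63

1.63


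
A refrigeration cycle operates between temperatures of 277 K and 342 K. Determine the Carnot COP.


dT = 342 - 277 = 65 K
COP_carnot = T_cold / dT = 277 / 65
COP_carnot = 4.262

4.262


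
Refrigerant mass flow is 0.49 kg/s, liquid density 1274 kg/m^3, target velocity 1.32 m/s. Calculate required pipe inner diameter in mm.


A = m_dot / (rho * v) = 0.49 / (1274 * 1.32) = 0.0002913752914 m^2
d = sqrt(4*A/pi) * 1000
d = 19.3 mm

19.3


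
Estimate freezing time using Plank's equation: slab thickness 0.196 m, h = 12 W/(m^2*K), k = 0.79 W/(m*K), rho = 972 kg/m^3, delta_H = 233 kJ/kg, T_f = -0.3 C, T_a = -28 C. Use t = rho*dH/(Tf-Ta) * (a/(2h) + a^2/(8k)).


dT = -0.3 - (-28) = 27.7 K
term1 = a/(2h) = 0.196/(2*12) = 0.008166666667
term2 = a^2/(8k) = 0.196^2/(8*0.79) = 0.006078481013
t = rho*dH*1000/dT * (term1 + term2)
t = 972*233*1000/27.7 * (0.008166666667 + 0.006078481013)
t = 116469 s

116469


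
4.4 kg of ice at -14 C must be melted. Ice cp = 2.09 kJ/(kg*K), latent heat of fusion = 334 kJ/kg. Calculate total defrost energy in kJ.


Sensible heat = cp * dT = 2.09 * 14 = 29.26 kJ/kg
Total per kg = 29.26 + 334 = 363.26 kJ/kg
Q = m * total = 4.4 * 363.26
Q = 1598.3 kJ

1598.3


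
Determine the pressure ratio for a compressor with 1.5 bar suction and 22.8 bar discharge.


PR = P_high / P_low
PR = 22.8 / 1.5
PR = 15.2

15.2


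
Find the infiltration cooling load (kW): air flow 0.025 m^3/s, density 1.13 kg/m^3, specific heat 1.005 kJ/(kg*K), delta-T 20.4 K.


Q = V_dot * rho * cp * dT
Q = 0.025 * 1.13 * 1.005 * 20.4
Q = 0.579 kW

0.579


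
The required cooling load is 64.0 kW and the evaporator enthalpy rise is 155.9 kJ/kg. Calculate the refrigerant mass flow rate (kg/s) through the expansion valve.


m_dot = Q / dh
m_dot = 64.0 / 155.9
m_dot = 0.4105 kg/s

0.4105


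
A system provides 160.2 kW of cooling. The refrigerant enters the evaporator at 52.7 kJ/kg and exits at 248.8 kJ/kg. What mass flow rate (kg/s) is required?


dh = 248.8 - 52.7 = 196.1 kJ/kg
m_dot = Q / dh = 160.2 / 196.1 = 0.8169 kg/s

0.8169


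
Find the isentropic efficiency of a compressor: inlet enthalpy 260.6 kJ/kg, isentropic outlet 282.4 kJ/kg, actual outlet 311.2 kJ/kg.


dh_ideal = 282.4 - 260.6 = 21.8 kJ/kg
dh_actual = 311.2 - 260.6 = 50.6 kJ/kg
eta_s = dh_ideal / dh_actual = 21.8 / 50.6
eta_s = 0.4308

0.4308


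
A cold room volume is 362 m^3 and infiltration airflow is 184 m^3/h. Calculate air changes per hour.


ACH = flow / volume
ACH = 184 / 362
ACH = 0.508

0.508


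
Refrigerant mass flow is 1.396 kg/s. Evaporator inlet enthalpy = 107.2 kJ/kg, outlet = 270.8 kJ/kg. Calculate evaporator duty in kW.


dh = 270.8 - 107.2 = 163.6 kJ/kg
Q_evap = m_dot * dh = 1.396 * 163.6
Q_evap = 228.39 kW

228.39


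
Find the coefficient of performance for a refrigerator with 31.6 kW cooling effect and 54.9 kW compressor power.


COP = Q_evap / W
COP = 31.6 / 54.9
COP = 0.576

0.576


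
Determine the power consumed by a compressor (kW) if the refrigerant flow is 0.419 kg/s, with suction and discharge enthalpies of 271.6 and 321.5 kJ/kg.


dh = 321.5 - 271.6 = 49.9 kJ/kg
W = m_dot * dh = 0.419 * 49.9 = 20.91 kW

20.91


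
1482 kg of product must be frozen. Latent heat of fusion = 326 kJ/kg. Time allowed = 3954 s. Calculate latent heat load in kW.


Q_lat = m * h_fg / t
Q_lat = 1482 * 326 / 3954
Q_lat = 122.19 kW

122.19


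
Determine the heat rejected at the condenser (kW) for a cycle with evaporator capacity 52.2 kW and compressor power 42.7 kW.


Q_cond = Q_evap + W
Q_cond = 52.2 + 42.7
Q_cond = 94.9 kW

94.9


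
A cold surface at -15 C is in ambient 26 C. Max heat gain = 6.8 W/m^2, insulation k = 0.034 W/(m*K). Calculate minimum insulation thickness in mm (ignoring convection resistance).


dT = 26 - (-15) = 41 K
thickness = k * dT / q_max * 1000
thickness = 0.034 * 41 / 6.8 * 1000
thickness = 205.0 mm

205.0


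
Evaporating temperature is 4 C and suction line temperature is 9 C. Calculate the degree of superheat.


Superheat = T_suction - T_evap
Superheat = 9 - (4)
Superheat = 5 K

5


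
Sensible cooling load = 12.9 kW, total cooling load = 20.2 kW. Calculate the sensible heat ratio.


SHR = Q_sensible / Q_total
SHR = 12.9 / 20.2
SHR = 0.639

0.639


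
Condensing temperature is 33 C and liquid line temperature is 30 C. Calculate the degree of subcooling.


Subcooling = T_cond - T_liquid
Subcooling = 33 - 30
Subcooling = 3 K

3


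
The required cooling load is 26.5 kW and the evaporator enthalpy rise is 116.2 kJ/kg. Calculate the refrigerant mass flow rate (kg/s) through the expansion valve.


m_dot = Q / dh
m_dot = 26.5 / 116.2
m_dot = 0.2281 kg/s

0.2281


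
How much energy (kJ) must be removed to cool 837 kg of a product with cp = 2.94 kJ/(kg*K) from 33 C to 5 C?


dT = 33 - (5) = 28 K
Q = m * cp * dT = 837 * 2.94 * 28
Q = 68902 kJ

68902


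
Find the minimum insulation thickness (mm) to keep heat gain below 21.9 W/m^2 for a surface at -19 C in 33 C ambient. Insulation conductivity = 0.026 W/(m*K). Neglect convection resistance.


dT = 33 - (-19) = 52 K
thickness = k * dT / q_max * 1000
thickness = 0.026 * 52 / 21.9 * 1000
thickness = 61.7 mm

61.7


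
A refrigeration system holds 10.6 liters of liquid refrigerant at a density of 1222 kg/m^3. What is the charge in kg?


Charge = V * rho / 1000
Charge = 10.6 * 1222 / 1000
Charge = 12.95 kg

12.95


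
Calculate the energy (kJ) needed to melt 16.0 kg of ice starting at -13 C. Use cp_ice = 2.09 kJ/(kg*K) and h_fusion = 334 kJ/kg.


Sensible heat = cp * dT = 2.09 * 13 = 27.17 kJ/kg
Total per kg = 27.17 + 334 = 361.17 kJ/kg
Q = m * total = 16.0 * 361.17
Q = 5778.7 kJ

5778.7


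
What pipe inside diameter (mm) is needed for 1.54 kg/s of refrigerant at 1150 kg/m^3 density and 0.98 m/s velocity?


A = m_dot / (rho * v) = 1.54 / (1150 * 0.98) = 0.001366459627 m^2
d = sqrt(4*A/pi) * 1000
d = 41.7 mm

41.7


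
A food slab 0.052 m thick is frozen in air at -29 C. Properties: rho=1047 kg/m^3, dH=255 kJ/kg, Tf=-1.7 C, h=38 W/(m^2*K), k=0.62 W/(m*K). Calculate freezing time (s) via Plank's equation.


dT = -1.7 - (-29) = 27.3 K
term1 = a/(2h) = 0.052/(2*38) = 0.0006842105263
term2 = a^2/(8k) = 0.052^2/(8*0.62) = 0.0005451612903
t = rho*dH*1000/dT * (term1 + term2)
t = 1047*255*1000/27.3 * (0.0006842105263 + 0.0005451612903)
t = 12023 s

12023


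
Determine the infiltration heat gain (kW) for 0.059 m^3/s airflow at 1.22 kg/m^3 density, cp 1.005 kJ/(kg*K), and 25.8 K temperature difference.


Q = V_dot * rho * cp * dT
Q = 0.059 * 1.22 * 1.005 * 25.8
Q = 1.866 kW

1.866


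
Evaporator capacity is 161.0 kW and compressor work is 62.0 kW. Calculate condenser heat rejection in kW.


Q_cond = Q_evap + W
Q_cond = 161.0 + 62.0
Q_cond = 223.0 kW

223.0


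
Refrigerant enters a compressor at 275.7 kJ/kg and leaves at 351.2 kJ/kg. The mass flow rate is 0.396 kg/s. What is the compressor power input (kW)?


dh = 351.2 - 275.7 = 75.5 kJ/kg
W = m_dot * dh = 0.396 * 75.5 = 29.9 kW

29.9


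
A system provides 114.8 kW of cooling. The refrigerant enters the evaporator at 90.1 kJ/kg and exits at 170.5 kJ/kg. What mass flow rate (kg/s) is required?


dh = 170.5 - 90.1 = 80.4 kJ/kg
m_dot = Q / dh = 114.8 / 80.4 = 1.4279 kg/s

1.4279


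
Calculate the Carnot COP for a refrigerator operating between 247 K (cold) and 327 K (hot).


dT = 327 - 247 = 80 K
COP_carnot = T_cold / dT = 247 / 80
COP_carnot = 3.088

3.088


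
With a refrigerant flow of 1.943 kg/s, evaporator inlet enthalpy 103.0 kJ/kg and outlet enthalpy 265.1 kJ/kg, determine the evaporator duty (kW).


dh = 265.1 - 103.0 = 162.1 kJ/kg
Q_evap = m_dot * dh = 1.943 * 162.1
Q_evap = 314.96 kW

314.96


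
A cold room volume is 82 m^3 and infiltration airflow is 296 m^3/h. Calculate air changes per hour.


ACH = flow / volume
ACH = 296 / 82
ACH = 3.61

3.61


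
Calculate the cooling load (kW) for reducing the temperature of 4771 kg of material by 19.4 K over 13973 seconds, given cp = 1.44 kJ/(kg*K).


Q = m * cp * dT / t
Q = 4771 * 1.44 * 19.4 / 13973
Q = 9.539 kW

9.539


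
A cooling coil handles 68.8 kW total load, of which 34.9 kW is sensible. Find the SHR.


SHR = Q_sensible / Q_total
SHR = 34.9 / 68.8
SHR = 0.507

0.507


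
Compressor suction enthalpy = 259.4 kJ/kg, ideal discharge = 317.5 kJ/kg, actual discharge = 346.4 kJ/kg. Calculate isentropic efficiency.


dh_ideal = 317.5 - 259.4 = 58.1 kJ/kg
dh_actual = 346.4 - 259.4 = 87.0 kJ/kg
eta_s = dh_ideal / dh_actual = 58.1 / 87.0
eta_s = 0.6678

0.6678


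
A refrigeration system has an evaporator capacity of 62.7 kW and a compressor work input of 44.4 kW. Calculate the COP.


COP = Q_evap / W
COP = 62.7 / 44.4
COP = 1.412

1.412


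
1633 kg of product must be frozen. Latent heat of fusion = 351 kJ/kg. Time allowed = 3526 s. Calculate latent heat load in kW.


Q_lat = m * h_fg / t
Q_lat = 1633 * 351 / 3526
Q_lat = 162.56 kW

162.56


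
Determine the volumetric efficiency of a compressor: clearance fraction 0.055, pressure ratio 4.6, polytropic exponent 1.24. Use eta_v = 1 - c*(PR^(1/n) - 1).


PR^(1/n) = 4.6^(1/1.24) = 3.42359294
eta_v = 1 - 0.055 * (3.42359294 - 1)
eta_v = 0.8667

0.8667


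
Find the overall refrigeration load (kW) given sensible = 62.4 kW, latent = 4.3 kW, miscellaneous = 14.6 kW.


Q_total = Q_s + Q_l + Q_misc
Q_total = 62.4 + 4.3 + 14.6
Q_total = 81.3 kW

81.3


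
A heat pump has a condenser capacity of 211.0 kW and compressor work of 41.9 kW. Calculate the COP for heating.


COP_hp = Q_cond / W
COP_hp = 211.0 / 41.9
COP_hp = 5.036

5.036


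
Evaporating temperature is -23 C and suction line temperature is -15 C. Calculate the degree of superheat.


Superheat = T_suction - T_evap
Superheat = -15 - (-23)
Superheat = 8 K

8


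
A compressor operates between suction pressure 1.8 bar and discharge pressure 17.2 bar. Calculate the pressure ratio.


PR = P_high / P_low
PR = 17.2 / 1.8
PR = 9.556

9.556


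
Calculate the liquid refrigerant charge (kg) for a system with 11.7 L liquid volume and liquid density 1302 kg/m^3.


Charge = V * rho / 1000
Charge = 11.7 * 1302 / 1000
Charge = 15.23 kg

15.23


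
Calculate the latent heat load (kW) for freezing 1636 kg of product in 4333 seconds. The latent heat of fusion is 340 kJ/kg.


Q_lat = m * h_fg / t
Q_lat = 1636 * 340 / 4333
Q_lat = 128.37 kW

128.37


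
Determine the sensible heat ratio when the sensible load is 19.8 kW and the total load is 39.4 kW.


SHR = Q_sensible / Q_total
SHR = 19.8 / 39.4
SHR = 0.503

0.503


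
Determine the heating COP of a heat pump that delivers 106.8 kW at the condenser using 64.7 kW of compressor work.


COP_hp = Q_cond / W
COP_hp = 106.8 / 64.7
COP_hp = 1.651

1.651


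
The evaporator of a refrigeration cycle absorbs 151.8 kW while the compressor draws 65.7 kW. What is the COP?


COP = Q_evap / W
COP = 151.8 / 65.7
COP = 2.311

2.311


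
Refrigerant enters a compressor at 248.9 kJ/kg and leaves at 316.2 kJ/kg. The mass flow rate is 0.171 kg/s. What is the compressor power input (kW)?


dh = 316.2 - 248.9 = 67.3 kJ/kg
W = m_dot * dh = 0.171 * 67.3 = 11.51 kW

11.51


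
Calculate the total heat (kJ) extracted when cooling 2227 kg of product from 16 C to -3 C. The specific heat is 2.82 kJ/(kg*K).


dT = 16 - (-3) = 19 K
Q = m * cp * dT = 2227 * 2.82 * 19
Q = 119323 kJ

119323


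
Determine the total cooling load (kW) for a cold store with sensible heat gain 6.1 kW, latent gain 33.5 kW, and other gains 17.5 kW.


Q_total = Q_s + Q_l + Q_misc
Q_total = 6.1 + 33.5 + 17.5
Q_total = 57.1 kW

57.1


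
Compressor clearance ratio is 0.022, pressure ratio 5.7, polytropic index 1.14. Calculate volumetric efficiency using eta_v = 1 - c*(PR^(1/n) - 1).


PR^(1/n) = 5.7^(1/1.14) = 4.60307572
eta_v = 1 - 0.022 * (4.60307572 - 1)
eta_v = 0.9207

0.9207


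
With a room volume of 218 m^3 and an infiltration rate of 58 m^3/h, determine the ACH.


ACH = flow / volume
ACH = 58 / 218
ACH = 0.266

0.266


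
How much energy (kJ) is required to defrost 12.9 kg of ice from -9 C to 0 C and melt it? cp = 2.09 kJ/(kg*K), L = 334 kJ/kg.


Sensible heat = cp * dT = 2.09 * 9 = 18.81 kJ/kg
Total per kg = 18.81 + 334 = 352.81 kJ/kg
Q = m * total = 12.9 * 352.81
Q = 4551.2 kJ

4551.2


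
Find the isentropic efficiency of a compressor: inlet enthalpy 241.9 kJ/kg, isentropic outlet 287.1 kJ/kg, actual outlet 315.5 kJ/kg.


dh_ideal = 287.1 - 241.9 = 45.2 kJ/kg
dh_actual = 315.5 - 241.9 = 73.6 kJ/kg
eta_s = dh_ideal / dh_actual = 45.2 / 73.6
eta_s = 0.6141

0.6141


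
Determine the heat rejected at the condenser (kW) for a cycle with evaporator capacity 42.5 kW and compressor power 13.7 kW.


Q_cond = Q_evap + W
Q_cond = 42.5 + 13.7
Q_cond = 56.2 kW

56.2


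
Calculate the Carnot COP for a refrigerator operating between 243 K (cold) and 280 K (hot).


dT = 280 - 243 = 37 K
COP_carnot = T_cold / dT = 243 / 37
COP_carnot = 6.568

6.568


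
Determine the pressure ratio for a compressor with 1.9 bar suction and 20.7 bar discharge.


PR = P_high / P_low
PR = 20.7 / 1.9
PR = 10.895

10.895


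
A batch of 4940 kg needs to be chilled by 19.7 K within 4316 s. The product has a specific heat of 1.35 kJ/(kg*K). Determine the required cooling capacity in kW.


Q = m * cp * dT / t
Q = 4940 * 1.35 * 19.7 / 4316
Q = 30.44 kW

30.44


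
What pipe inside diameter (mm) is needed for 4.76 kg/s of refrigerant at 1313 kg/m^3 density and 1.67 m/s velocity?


A = m_dot / (rho * v) = 4.76 / (1313 * 1.67) = 0.002170829704 m^2
d = sqrt(4*A/pi) * 1000
d = 52.6 mm

52.6


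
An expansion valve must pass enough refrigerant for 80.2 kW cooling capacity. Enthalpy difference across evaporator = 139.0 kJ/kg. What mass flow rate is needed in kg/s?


m_dot = Q / dh
m_dot = 80.2 / 139.0
m_dot = 0.577 kg/s

0.577


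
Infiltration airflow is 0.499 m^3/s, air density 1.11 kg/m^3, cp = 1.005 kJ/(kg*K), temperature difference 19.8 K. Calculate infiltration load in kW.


Q = V_dot * rho * cp * dT
Q = 0.499 * 1.11 * 1.005 * 19.8
Q = 11.022 kW

11.022


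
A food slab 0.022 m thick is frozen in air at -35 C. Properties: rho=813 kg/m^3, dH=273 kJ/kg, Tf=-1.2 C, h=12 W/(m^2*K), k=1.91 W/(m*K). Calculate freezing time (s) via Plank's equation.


dT = -1.2 - (-35) = 33.8 K
term1 = a/(2h) = 0.022/(2*12) = 0.0009166666667
term2 = a^2/(8k) = 0.022^2/(8*1.91) = 0.00003167539267
t = rho*dH*1000/dT * (term1 + term2)
t = 813*273*1000/33.8 * (0.0009166666667 + 0.00003167539267)
t = 6227 s

6227


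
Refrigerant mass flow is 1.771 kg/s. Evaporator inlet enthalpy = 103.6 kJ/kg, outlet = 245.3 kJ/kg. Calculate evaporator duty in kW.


dh = 245.3 - 103.6 = 141.7 kJ/kg
Q_evap = m_dot * dh = 1.771 * 141.7
Q_evap = 250.95 kW

250.95


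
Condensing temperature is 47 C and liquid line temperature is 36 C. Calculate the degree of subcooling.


Subcooling = T_cond - T_liquid
Subcooling = 47 - 36
Subcooling = 11 K

11


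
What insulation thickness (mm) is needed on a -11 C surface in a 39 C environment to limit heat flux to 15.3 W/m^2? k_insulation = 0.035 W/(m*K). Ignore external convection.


dT = 39 - (-11) = 50 K
thickness = k * dT / q_max * 1000
thickness = 0.035 * 50 / 15.3 * 1000
thickness = 114.4 mm

114.4


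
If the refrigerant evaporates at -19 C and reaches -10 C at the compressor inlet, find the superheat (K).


Superheat = T_suction - T_evap
Superheat = -10 - (-19)
Superheat = 9 K

9


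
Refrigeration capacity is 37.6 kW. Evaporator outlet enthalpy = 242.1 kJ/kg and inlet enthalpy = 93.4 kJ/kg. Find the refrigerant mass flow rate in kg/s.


dh = 242.1 - 93.4 = 148.7 kJ/kg
m_dot = Q / dh = 37.6 / 148.7 = 0.2529 kg/s

0.2529


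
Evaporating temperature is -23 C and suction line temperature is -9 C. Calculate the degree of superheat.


Superheat = T_suction - T_evap
Superheat = -9 - (-23)
Superheat = 14 K

14


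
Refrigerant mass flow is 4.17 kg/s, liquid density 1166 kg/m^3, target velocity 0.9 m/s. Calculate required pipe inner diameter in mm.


A = m_dot / (rho * v) = 4.17 / (1166 * 0.9) = 0.003973699257 m^2
d = sqrt(4*A/pi) * 1000
d = 71.1 mm

71.1


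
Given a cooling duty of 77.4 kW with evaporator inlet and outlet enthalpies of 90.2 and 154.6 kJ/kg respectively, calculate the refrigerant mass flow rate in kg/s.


dh = 154.6 - 90.2 = 64.4 kJ/kg
m_dot = Q / dh = 77.4 / 64.4 = 1.2019 kg/s

1.2019


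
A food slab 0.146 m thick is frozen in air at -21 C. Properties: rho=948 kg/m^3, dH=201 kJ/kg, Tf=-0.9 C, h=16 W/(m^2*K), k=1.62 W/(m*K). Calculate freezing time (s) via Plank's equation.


dT = -0.9 - (-21) = 20.1 K
term1 = a/(2h) = 0.146/(2*16) = 0.0045625
term2 = a^2/(8k) = 0.146^2/(8*1.62) = 0.001644753086
t = rho*dH*1000/dT * (term1 + term2)
t = 948*201*1000/20.1 * (0.0045625 + 0.001644753086)
t = 58845 s

58845


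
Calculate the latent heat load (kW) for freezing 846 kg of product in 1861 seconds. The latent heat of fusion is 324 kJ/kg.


Q_lat = m * h_fg / t
Q_lat = 846 * 324 / 1861
Q_lat = 147.29 kW

147.29


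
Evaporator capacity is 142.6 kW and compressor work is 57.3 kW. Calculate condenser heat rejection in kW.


Q_cond = Q_evap + W
Q_cond = 142.6 + 57.3
Q_cond = 199.9 kW

199.9


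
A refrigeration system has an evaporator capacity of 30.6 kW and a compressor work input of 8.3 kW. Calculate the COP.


COP = Q_evap / W
COP = 30.6 / 8.3
COP = 3.687

3.687


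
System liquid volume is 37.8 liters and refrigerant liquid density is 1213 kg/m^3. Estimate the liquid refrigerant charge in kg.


Charge = V * rho / 1000
Charge = 37.8 * 1213 / 1000
Charge = 45.85 kg

45.85


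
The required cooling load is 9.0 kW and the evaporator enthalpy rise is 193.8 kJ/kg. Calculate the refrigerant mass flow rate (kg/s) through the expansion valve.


m_dot = Q / dh
m_dot = 9.0 / 193.8
m_dot = 0.0464 kg/s

0.0464


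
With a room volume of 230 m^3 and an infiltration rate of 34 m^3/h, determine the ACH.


ACH = flow / volume
ACH = 34 / 230
ACH = 0.148

0.148


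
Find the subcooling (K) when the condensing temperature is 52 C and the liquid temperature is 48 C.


Subcooling = T_cond - T_liquid
Subcooling = 52 - 48
Subcooling = 4 K

4


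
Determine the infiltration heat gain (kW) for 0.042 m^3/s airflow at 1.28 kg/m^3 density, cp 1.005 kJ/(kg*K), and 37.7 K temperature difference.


Q = V_dot * rho * cp * dT
Q = 0.042 * 1.28 * 1.005 * 37.7
Q = 2.037 kW

2.037


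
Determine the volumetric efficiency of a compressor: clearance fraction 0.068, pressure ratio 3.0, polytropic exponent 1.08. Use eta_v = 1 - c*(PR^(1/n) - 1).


PR^(1/n) = 3.0^(1/1.08) = 2.7655336
eta_v = 1 - 0.068 * (2.7655336 - 1)
eta_v = 0.8799

0.8799


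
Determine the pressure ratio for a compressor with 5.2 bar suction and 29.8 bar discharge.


PR = P_high / P_low
PR = 29.8 / 5.2
PR = 5.731

5.731


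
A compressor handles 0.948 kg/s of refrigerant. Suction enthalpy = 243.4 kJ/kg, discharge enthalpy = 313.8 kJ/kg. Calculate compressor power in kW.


dh = 313.8 - 243.4 = 70.4 kJ/kg
W = m_dot * dh = 0.948 * 70.4 = 66.74 kW

66.74
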